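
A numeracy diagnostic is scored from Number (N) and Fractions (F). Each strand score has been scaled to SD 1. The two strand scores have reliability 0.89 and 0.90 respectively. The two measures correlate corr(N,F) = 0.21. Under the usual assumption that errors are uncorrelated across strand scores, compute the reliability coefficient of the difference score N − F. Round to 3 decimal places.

Var(N−F) = 1 + 1 − 2·0.21 = 2 − 0.42 = 1.58.
Because errors are independent across components, Cov(Tᵢ,Tⱼ) = Cov(Xᵢ,Xⱼ); the off-diagonal part of the true-score variance is the same as above.
True-score variance = [0.89 + 0.90] − 0.42 = 1.79 − 0.42 = 1.37.
Reliability = 1.37 / 1.58 = 0.867.

0.867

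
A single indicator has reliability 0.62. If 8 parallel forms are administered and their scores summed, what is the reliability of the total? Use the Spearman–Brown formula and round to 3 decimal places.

0.929

ρ_k = kρ / (1 + (k−1)ρ) = 8·0.62 / (1 + 7·0.62) = 4.960 / 5.340 = 0.929.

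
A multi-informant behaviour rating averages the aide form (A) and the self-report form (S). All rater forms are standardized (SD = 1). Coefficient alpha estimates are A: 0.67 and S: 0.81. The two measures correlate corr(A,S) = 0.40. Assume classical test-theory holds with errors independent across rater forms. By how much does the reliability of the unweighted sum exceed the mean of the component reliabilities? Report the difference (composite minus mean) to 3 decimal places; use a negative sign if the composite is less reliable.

Var(sum) = 2 + 0.8 = 2.8; true-score variance = 1.48 + 0.8 = 2.28; composite reliability = 0.8143.
Mean component reliability = 0.7400.
Difference = 0.8143 − 0.7400 = 0.074.

0.074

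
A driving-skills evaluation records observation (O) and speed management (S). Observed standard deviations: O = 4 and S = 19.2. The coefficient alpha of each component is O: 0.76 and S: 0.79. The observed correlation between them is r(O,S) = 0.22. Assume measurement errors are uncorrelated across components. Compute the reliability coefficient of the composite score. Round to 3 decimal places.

Var(O+S) = 4² + 19.2² + 2·[4·19.2·0.22] = 384.64 + 33.792 = 418.432.
Because errors are independent across components, Cov(Tᵢ,Tⱼ) = Cov(Xᵢ,Xⱼ); the off-diagonal part of the true-score variance is the same as above.
True-score variance = [4²·0.76 + 19.2²·0.79] + 33.792 = 303.386 + 33.792 = 337.178.
Reliability = 337.178 / 418.432 = 0.806.

0.806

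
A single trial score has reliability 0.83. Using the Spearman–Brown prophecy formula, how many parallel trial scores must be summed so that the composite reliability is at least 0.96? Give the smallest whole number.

k ≥ ρ*(1−ρ₁)/(ρ₁(1−ρ*)) = 0.96·0.17 / (0.83·0.04) = 4.916.
Smallest integer k = 5.

5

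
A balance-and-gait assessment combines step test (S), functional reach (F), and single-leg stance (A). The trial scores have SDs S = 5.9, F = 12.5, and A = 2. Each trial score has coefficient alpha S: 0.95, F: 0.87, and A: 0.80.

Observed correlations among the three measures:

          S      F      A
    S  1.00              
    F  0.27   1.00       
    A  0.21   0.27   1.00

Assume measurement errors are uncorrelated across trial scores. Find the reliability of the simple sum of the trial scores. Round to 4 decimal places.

Var(S+F+A) = 5.9² + 12.5² + 2² + 2·[5.9·12.5·0.27 + 5.9·2·0.21 + 12.5·2·0.27] = 195.06 + 58.281 = 253.341.
With uncorrelated errors the cross-covariances are all true-score covariance, so they carry over unchanged; only the diagonal terms shrink to ρᵢσᵢ².
True-score variance = [5.9²·0.95 + 12.5²·0.87 + 2²·0.80] + 58.281 = 172.207 + 58.281 = 230.488.
Reliability = 230.488 / 253.341 = 0.9098.

0.9098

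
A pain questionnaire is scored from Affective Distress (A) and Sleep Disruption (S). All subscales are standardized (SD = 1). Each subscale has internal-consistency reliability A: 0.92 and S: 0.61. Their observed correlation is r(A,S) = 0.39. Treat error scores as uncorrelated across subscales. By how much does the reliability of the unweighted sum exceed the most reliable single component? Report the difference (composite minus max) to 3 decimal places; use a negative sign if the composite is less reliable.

Var(sum) = 2 + 0.78 = 2.78; true-score variance = 1.53 + 0.78 = 2.31; composite reliability = 0.8309.
Max component reliability = 0.9200.
Difference = 0.8309 − 0.9200 = -0.089.

-0.089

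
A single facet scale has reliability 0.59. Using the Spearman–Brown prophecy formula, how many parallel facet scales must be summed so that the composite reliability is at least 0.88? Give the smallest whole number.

6

k ≥ ρ*(1−ρ₁)/(ρ₁(1−ρ*)) = 0.88·0.41 / (0.59·0.12) = 5.096.
Smallest integer k = 6.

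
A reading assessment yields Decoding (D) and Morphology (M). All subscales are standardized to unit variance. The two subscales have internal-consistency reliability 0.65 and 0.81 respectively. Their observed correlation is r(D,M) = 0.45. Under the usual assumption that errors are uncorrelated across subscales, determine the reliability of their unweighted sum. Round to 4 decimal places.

0.8138

Var(D+M) = 2 + 2·[0.45] = 2 + 0.9 = 2.9.
Because errors are independent across components, Cov(Tᵢ,Tⱼ) = Cov(Xᵢ,Xⱼ); the off-diagonal part of the true-score variance is the same as above.
True-score variance = [0.65 + 0.81] + 0.9 = 1.46 + 0.9 = 2.36.
Reliability = 2.36 / 2.9 = 0.8138.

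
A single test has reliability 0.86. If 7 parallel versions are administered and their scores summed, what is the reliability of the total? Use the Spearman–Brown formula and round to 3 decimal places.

0.977

ρ_k = kρ / (1 + (k−1)ρ) = 7·0.86 / (1 + 6·0.86) = 6.020 / 6.160 = 0.977.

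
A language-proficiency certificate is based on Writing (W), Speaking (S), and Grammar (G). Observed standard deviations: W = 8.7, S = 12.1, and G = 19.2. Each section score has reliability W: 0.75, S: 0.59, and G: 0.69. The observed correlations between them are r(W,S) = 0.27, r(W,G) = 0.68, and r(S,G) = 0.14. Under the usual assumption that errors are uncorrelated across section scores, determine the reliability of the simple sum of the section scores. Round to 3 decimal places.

0.794

Var(W+S+G) = 8.7² + 12.1² + 19.2² + 2·[8.7·12.1·0.27 + 8.7·19.2·0.68 + 12.1·19.2·0.14] = 590.74 + 349.07 = 939.81.
Under uncorrelated errors the observed covariances equal the true-score covariances, so only the own-variance terms attenuate.
True-score variance = [8.7²·0.75 + 12.1²·0.59 + 19.2²·0.69] + 349.07 = 397.511 + 349.07 = 746.581.
Reliability = 746.581 / 939.81 = 0.794.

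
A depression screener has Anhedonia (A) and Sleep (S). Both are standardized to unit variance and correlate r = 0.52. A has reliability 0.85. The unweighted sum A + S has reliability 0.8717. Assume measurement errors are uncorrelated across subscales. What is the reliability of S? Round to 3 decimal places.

Var(A+S) = 2 + 2·0.52 = 3.040.
True-score variance = ρ_A + ρ_S + 2·0.52, so 0.8717 = (0.85 + ρ_S + 1.04) / 3.040.
ρ_S = 0.8717·3.040 − 0.85 − 1.04 = 0.760.

0.760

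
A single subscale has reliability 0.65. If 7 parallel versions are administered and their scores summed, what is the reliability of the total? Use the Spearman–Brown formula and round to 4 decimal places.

ρ_k = kρ / (1 + (k−1)ρ) = 7·0.65 / (1 + 6·0.65) = 4.550 / 4.900 = 0.9286.

0.9286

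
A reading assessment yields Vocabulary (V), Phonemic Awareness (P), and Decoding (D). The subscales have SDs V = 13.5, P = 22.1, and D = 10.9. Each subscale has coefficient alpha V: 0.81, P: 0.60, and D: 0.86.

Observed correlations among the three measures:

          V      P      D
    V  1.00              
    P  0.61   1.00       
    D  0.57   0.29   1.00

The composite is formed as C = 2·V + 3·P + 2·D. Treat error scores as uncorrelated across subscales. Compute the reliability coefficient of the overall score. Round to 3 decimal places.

Var(C) = 2²·13.5² + 3²·22.1² + 2²·10.9² + 2·[6·13.5·22.1·0.61 + 4·13.5·10.9·0.57 + 6·22.1·10.9·0.29] = 5599.93 + 3693.22 = 9293.15.
Under uncorrelated errors the observed covariances equal the true-score covariances, so only the own-variance terms attenuate.
True-score variance = [2²·13.5²·0.81 + 3²·22.1²·0.60 + 2²·10.9²·0.86] + 3693.22 = 3636.61 + 3693.22 = 7329.83.
Reliability = 7329.83 / 9293.15 = 0.789.

0.789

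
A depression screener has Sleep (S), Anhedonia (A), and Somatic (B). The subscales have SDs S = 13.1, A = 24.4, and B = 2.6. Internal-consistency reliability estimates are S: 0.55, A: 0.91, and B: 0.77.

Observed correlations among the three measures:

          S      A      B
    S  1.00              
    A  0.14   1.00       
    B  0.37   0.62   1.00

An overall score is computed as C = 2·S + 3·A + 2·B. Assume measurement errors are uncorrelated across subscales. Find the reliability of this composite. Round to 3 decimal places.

Var(C) = 2²·13.1² + 3²·24.4² + 2²·2.6² + 2·[6·13.1·24.4·0.14 + 4·13.1·2.6·0.37 + 6·24.4·2.6·0.62] = 6071.72 + 1109.81 = 7181.53.
With uncorrelated errors the cross-covariances are all true-score covariance, so they carry over unchanged; only the diagonal terms shrink to ρᵢσᵢ².
True-score variance = [2²·13.1²·0.55 + 3²·24.4²·0.91 + 2²·2.6²·0.77] + 1109.81 = 5274.36 + 1109.81 = 6384.17.
Reliability = 6384.17 / 7181.53 = 0.889.

0.889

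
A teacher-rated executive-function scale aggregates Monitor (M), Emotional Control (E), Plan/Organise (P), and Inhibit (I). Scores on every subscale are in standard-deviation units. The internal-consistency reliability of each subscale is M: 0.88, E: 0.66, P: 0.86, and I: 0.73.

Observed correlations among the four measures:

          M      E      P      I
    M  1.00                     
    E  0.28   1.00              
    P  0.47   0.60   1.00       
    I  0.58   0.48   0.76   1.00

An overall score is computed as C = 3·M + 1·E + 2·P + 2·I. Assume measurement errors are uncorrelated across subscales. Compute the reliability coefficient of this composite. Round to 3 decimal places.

0.928

Var(C) = 3² + 1 + 2² + 2² + 2·[3·0.28 + 6·0.47 + 6·0.58 + 2·0.60 + 2·0.48 + 4·0.76] = 18 + 24.68 = 42.68.
Under uncorrelated errors the observed covariances equal the true-score covariances, so only the own-variance terms attenuate.
True-score variance = [3²·0.88 + 0.66 + 2²·0.86 + 2²·0.73] + 24.68 = 14.94 + 24.68 = 39.62.
Reliability = 39.62 / 42.68 = 0.928.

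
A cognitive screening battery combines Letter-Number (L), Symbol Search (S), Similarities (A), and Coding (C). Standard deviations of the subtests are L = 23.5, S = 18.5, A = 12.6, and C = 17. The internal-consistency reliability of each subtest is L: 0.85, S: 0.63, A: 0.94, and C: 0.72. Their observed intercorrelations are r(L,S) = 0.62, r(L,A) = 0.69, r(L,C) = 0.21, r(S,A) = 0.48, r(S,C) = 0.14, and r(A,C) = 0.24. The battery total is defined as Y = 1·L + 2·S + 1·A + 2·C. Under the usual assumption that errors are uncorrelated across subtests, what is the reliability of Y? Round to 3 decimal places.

Var(Y) = 23.5² + 2²·18.5² + 12.6² + 2²·17² + 2·[2·23.5·18.5·0.62 + 23.5·12.6·0.69 + 2·23.5·17·0.21 + 2·18.5·12.6·0.48 + 4·18.5·17·0.14 + 2·12.6·17·0.24] = 3236.01 + 2827.8 = 6063.81.
Under uncorrelated errors the observed covariances equal the true-score covariances, so only the own-variance terms attenuate.
True-score variance = [23.5²·0.85 + 2²·18.5²·0.63 + 12.6²·0.94 + 2²·17²·0.72] + 2827.8 = 2313.44 + 2827.8 = 5141.24.
Reliability = 5141.24 / 6063.81 = 0.848.

0.848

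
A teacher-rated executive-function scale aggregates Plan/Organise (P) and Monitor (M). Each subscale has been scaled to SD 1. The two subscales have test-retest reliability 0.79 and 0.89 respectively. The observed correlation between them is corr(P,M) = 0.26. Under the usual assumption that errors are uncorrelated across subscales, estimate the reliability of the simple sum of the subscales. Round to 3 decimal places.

0.873

Var(P+M) = 2 + 2·[0.26] = 2 + 0.52 = 2.52.
Under uncorrelated errors the observed covariances equal the true-score covariances, so only the own-variance terms attenuate.
True-score variance = [0.79 + 0.89] + 0.52 = 1.68 + 0.52 = 2.2.
Reliability = 2.2 / 2.52 = 0.873.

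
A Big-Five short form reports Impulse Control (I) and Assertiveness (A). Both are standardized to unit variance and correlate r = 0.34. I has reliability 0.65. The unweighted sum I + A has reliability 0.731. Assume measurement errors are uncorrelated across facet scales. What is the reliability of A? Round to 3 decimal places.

Var(I+A) = 2 + 2·0.34 = 2.680.
True-score variance = ρ_I + ρ_A + 2·0.34, so 0.731 = (0.65 + ρ_A + 0.68) / 2.680.
ρ_A = 0.731·2.680 − 0.65 − 0.68 = 0.629.

0.629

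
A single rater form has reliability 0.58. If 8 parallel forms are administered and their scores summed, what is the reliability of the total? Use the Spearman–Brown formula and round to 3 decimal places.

0.917

ρ_k = kρ / (1 + (k−1)ρ) = 8·0.58 / (1 + 7·0.58) = 4.640 / 5.060 = 0.917.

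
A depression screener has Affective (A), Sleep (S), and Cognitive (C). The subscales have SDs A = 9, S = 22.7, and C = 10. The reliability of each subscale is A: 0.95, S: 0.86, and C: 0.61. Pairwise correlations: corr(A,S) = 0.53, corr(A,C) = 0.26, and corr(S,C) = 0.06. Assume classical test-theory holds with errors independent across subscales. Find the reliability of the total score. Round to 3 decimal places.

0.883

Var(A+S+C) = 9² + 22.7² + 10² + 2·[9·22.7·0.53 + 9·10·0.26 + 22.7·10·0.06] = 696.29 + 290.598 = 986.888.
Because errors are independent across components, Cov(Tᵢ,Tⱼ) = Cov(Xᵢ,Xⱼ); the off-diagonal part of the true-score variance is the same as above.
True-score variance = [9²·0.95 + 22.7²·0.86 + 10²·0.61] + 290.598 = 581.099 + 290.598 = 871.697.
Reliability = 871.697 / 986.888 = 0.883.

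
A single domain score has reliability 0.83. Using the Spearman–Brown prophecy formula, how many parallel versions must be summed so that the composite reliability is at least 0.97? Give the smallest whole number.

k ≥ ρ*(1−ρ₁)/(ρ₁(1−ρ*)) = 0.97·0.17 / (0.83·0.03) = 6.622.
Smallest integer k = 7.

7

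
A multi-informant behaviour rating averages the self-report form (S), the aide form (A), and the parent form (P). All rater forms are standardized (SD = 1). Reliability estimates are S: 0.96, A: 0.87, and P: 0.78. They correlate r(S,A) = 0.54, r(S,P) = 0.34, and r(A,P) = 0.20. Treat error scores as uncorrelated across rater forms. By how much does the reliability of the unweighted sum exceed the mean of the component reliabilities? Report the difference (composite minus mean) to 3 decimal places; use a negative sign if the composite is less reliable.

Var(sum) = 3 + 2.16 = 5.16; true-score variance = 2.61 + 2.16 = 4.77; composite reliability = 0.9244.
Mean component reliability = 0.8700.
Difference = 0.9244 − 0.8700 = 0.054.

0.054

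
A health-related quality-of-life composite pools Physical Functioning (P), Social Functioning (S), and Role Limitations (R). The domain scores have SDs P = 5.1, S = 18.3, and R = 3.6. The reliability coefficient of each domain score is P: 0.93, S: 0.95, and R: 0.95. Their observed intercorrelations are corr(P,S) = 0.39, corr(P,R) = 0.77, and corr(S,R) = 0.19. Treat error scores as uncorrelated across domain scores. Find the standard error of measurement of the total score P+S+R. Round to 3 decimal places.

Var(total) = 373.86 + 126.106 = 499.966.
True-score variance = 354.647 + 126.106 = 480.753, so reliability = 0.9616.
Error variance = 499.966 − 480.753 = 19.2132; SEM = √19.2132 = 4.383.

4.383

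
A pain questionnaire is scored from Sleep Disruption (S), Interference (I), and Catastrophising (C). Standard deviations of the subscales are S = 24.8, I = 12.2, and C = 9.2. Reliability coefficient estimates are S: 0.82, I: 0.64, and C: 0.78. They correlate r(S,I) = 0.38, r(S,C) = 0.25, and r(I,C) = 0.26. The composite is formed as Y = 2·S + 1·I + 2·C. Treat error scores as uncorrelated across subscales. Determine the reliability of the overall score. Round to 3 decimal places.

Var(Y) = 2²·24.8² + 12.2² + 2²·9.2² + 2·[2·24.8·12.2·0.38 + 4·24.8·9.2·0.25 + 2·12.2·9.2·0.26] = 2947.56 + 1032.94 = 3980.5.
Under uncorrelated errors the observed covariances equal the true-score covariances, so only the own-variance terms attenuate.
True-score variance = [2²·24.8²·0.82 + 12.2²·0.64 + 2²·9.2²·0.78] + 1032.94 = 2376.67 + 1032.94 = 3409.61.
Reliability = 3409.61 / 3980.5 = 0.857.

0.857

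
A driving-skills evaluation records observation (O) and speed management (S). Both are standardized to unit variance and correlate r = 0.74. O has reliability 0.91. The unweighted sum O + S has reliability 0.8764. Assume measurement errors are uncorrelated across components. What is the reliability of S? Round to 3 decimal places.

Var(O+S) = 2 + 2·0.74 = 3.480.
True-score variance = ρ_O + ρ_S + 2·0.74, so 0.8764 = (0.91 + ρ_S + 1.48) / 3.480.
ρ_S = 0.8764·3.480 − 0.91 − 1.48 = 0.660.

0.660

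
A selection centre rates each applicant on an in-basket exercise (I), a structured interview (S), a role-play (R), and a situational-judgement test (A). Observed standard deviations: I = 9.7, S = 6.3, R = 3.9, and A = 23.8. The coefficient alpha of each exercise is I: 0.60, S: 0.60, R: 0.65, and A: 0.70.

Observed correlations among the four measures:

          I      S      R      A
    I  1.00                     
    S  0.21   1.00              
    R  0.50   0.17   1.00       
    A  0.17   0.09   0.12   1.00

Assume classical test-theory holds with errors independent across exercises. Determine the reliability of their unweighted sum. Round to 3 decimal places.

Var(I+S+R+A) = 9.7² + 6.3² + 3.9² + 23.8² + 2·[9.7·6.3·0.21 + 9.7·3.9·0.50 + 9.7·23.8·0.17 + 6.3·3.9·0.17 + 6.3·23.8·0.09 + 3.9·23.8·0.12] = 715.43 + 199.608 = 915.038.
With uncorrelated errors the cross-covariances are all true-score covariance, so they carry over unchanged; only the diagonal terms shrink to ρᵢσᵢ².
True-score variance = [9.7²·0.60 + 6.3²·0.60 + 3.9²·0.65 + 23.8²·0.70] + 199.608 = 486.663 + 199.608 = 686.271.
Reliability = 686.271 / 915.038 = 0.750.

0.750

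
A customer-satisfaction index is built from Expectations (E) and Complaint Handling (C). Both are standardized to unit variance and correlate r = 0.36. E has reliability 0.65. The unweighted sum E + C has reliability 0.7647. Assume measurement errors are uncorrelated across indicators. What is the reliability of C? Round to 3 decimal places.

0.710

Var(E+C) = 2 + 2·0.36 = 2.720.
True-score variance = ρ_E + ρ_C + 2·0.36, so 0.7647 = (0.65 + ρ_C + 0.72) / 2.720.
ρ_C = 0.7647·2.720 − 0.65 − 0.72 = 0.710.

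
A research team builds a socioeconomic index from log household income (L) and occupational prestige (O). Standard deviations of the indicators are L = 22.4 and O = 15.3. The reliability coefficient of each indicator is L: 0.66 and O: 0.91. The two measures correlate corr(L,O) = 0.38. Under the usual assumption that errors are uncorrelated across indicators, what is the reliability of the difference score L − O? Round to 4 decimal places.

Var(L−O) = 22.4² + 15.3² − 2·22.4·15.3·0.38 = 735.85 − 260.467 = 475.383.
Because errors are independent across components, Cov(Tᵢ,Tⱼ) = Cov(Xᵢ,Xⱼ); the off-diagonal part of the true-score variance is the same as above.
True-score variance = [22.4²·0.66 + 15.3²·0.91] − 260.467 = 544.183 − 260.467 = 283.716.
Reliability = 283.716 / 475.383 = 0.5968.

0.5968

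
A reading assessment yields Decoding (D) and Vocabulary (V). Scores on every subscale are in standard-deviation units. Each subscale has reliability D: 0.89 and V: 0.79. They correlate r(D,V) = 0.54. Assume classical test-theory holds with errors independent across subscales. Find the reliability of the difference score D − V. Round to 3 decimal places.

Var(D−V) = 1 + 1 − 2·0.54 = 2 − 1.08 = 0.92.
With uncorrelated errors the cross-covariances are all true-score covariance, so they carry over unchanged; only the diagonal terms shrink to ρᵢσᵢ².
True-score variance = [0.89 + 0.79] − 1.08 = 1.68 − 1.08 = 0.6.
Reliability = 0.6 / 0.92 = 0.652.

0.652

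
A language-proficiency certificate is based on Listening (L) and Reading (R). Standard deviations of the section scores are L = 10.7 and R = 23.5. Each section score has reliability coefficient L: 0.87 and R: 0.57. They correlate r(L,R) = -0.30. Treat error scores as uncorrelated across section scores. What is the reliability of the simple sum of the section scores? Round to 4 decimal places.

Var(L+R) = 10.7² + 23.5² + 2·[10.7·23.5·(-0.30)] = 666.74 − 150.87 = 515.87.
Under uncorrelated errors the observed covariances equal the true-score covariances, so only the own-variance terms attenuate.
True-score variance = [10.7²·0.87 + 23.5²·0.57] − 150.87 = 414.389 − 150.87 = 263.519.
Reliability = 263.519 / 515.87 = 0.5108.

0.5108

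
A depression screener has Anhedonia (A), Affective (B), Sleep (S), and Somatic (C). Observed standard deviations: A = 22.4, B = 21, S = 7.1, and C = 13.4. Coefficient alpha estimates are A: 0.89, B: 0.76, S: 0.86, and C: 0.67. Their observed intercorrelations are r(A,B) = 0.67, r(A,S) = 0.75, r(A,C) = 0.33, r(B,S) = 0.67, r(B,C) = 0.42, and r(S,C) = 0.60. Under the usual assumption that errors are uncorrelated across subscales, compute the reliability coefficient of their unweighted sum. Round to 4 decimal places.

Var(A+B+S+C) = 22.4² + 21² + 7.1² + 13.4² + 2·[22.4·21·0.67 + 22.4·7.1·0.75 + 22.4·13.4·0.33 + 21·7.1·0.67 + 21·13.4·0.42 + 7.1·13.4·0.60] = 1172.73 + 1617.34 = 2790.07.
Under uncorrelated errors the observed covariances equal the true-score covariances, so only the own-variance terms attenuate.
True-score variance = [22.4²·0.89 + 21²·0.76 + 7.1²·0.86 + 13.4²·0.67] + 1617.34 = 945.384 + 1617.34 = 2562.72.
Reliability = 2562.72 / 2790.07 = 0.9185.

0.9185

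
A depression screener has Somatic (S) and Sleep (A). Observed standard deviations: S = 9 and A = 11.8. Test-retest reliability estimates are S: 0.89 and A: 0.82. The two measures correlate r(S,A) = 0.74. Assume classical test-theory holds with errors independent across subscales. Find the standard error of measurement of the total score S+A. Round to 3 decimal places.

5.829

Var(total) = 220.24 + 157.176 = 377.416.
True-score variance = 186.267 + 157.176 = 343.443, so reliability = 0.9100.
Error variance = 377.416 − 343.443 = 33.9732; SEM = √33.9732 = 5.829.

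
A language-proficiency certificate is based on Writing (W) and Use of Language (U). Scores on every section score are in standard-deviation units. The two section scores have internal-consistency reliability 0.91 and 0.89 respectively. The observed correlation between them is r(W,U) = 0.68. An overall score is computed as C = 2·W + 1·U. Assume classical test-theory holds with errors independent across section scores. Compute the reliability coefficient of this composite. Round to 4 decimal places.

0.9391

Var(C) = 2² + 1 + 2·[2·0.68] = 5 + 2.72 = 7.72.
With uncorrelated errors the cross-covariances are all true-score covariance, so they carry over unchanged; only the diagonal terms shrink to ρᵢσᵢ².
True-score variance = [2²·0.91 + 0.89] + 2.72 = 4.53 + 2.72 = 7.25.
Reliability = 7.25 / 7.72 = 0.9391.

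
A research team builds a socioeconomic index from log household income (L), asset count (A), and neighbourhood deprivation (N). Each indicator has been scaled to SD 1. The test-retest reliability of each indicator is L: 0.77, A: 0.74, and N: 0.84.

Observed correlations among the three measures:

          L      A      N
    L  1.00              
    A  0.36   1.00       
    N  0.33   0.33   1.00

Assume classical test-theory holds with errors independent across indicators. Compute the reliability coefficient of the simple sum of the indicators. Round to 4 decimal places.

Var(L+A+N) = 3 + 2·[0.36 + 0.33 + 0.33] = 3 + 2.04 = 5.04.
With uncorrelated errors the cross-covariances are all true-score covariance, so they carry over unchanged; only the diagonal terms shrink to ρᵢσᵢ².
True-score variance = [0.77 + 0.74 + 0.84] + 2.04 = 2.35 + 2.04 = 4.39.
Reliability = 4.39 / 5.04 = 0.8710.

0.8710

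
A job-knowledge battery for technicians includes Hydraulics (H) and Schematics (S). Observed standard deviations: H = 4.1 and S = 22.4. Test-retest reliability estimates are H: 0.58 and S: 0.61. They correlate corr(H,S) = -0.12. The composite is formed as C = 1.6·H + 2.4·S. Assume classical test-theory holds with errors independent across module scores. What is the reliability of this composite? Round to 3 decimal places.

Var(C) = 1.6²·4.1² + 2.4²·22.4² + 2·[3.84·4.1·22.4·(-0.12)] = 2933.17 − 84.6397 = 2848.53.
Because errors are independent across components, Cov(Tᵢ,Tⱼ) = Cov(Xᵢ,Xⱼ); the off-diagonal part of the true-score variance is the same as above.
True-score variance = [1.6²·4.1²·0.58 + 2.4²·22.4²·0.61] − 84.6397 = 1787.94 − 84.6397 = 1703.3.
Reliability = 1703.3 / 2848.53 = 0.598.

0.598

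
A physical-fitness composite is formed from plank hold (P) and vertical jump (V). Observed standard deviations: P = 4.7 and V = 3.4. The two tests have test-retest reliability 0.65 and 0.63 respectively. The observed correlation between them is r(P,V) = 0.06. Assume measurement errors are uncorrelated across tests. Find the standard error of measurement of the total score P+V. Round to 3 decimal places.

3.465

Var(total) = 33.65 + 1.9176 = 35.5676.
True-score variance = 21.6413 + 1.9176 = 23.5589, so reliability = 0.6624.
Error variance = 35.5676 − 23.5589 = 12.0087; SEM = √12.0087 = 3.465.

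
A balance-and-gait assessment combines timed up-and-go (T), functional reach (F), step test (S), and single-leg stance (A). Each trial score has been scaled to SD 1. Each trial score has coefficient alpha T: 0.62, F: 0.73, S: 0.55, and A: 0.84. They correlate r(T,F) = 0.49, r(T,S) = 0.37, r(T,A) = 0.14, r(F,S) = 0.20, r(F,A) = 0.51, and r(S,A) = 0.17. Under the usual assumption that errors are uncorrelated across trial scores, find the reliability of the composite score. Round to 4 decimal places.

Var(T+F+S+A) = 4 + 2·[0.49 + 0.37 + 0.14 + 0.20 + 0.51 + 0.17] = 4 + 3.76 = 7.76.
With uncorrelated errors the cross-covariances are all true-score covariance, so they carry over unchanged; only the diagonal terms shrink to ρᵢσᵢ².
True-score variance = [0.62 + 0.73 + 0.55 + 0.84] + 3.76 = 2.74 + 3.76 = 6.5.
Reliability = 6.5 / 7.76 = 0.8376.

0.8376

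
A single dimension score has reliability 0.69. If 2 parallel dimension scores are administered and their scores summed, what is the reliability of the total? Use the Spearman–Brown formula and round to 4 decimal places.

ρ_k = kρ / (1 + (k−1)ρ) = 2·0.69 / (1 + 1·0.69) = 1.380 / 1.690 = 0.8166.

0.8166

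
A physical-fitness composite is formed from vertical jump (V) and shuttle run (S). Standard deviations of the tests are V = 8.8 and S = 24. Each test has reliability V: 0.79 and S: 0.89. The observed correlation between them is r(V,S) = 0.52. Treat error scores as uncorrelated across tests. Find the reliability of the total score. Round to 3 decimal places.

0.909

Var(V+S) = 8.8² + 24² + 2·[8.8·24·0.52] = 653.44 + 219.648 = 873.088.
Under uncorrelated errors the observed covariances equal the true-score covariances, so only the own-variance terms attenuate.
True-score variance = [8.8²·0.79 + 24²·0.89] + 219.648 = 573.818 + 219.648 = 793.466.
Reliability = 793.466 / 873.088 = 0.909.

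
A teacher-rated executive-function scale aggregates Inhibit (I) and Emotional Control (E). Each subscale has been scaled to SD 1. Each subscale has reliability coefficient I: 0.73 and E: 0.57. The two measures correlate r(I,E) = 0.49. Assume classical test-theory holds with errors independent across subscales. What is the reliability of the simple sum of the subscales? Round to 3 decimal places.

Var(I+E) = 2 + 2·[0.49] = 2 + 0.98 = 2.98.
Because errors are independent across components, Cov(Tᵢ,Tⱼ) = Cov(Xᵢ,Xⱼ); the off-diagonal part of the true-score variance is the same as above.
True-score variance = [0.73 + 0.57] + 0.98 = 1.3 + 0.98 = 2.28.
Reliability = 2.28 / 2.98 = 0.765.

0.765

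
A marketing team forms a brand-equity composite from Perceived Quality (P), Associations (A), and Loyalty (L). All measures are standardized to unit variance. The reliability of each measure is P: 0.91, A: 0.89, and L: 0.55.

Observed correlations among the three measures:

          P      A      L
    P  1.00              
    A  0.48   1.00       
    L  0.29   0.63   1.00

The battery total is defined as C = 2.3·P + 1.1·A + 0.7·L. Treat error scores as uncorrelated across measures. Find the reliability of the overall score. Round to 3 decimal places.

Var(C) = 2.3² + 1.1² + 0.7² + 2·[2.53·0.48 + 1.61·0.29 + 0.77·0.63] = 6.99 + 4.3328 = 11.3228.
Because errors are independent across components, Cov(Tᵢ,Tⱼ) = Cov(Xᵢ,Xⱼ); the off-diagonal part of the true-score variance is the same as above.
True-score variance = [2.3²·0.91 + 1.1²·0.89 + 0.7²·0.55] + 4.3328 = 6.1603 + 4.3328 = 10.4931.
Reliability = 10.4931 / 11.3228 = 0.927.

0.927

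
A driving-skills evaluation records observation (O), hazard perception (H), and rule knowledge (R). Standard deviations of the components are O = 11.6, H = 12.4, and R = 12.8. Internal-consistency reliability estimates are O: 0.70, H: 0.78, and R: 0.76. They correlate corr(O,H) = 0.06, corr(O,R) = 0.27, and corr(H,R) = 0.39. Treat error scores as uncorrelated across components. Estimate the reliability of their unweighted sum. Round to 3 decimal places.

Var(O+H+R) = 11.6² + 12.4² + 12.8² + 2·[11.6·12.4·0.06 + 11.6·12.8·0.27 + 12.4·12.8·0.39] = 452.16 + 221.242 = 673.402.
Because errors are independent across components, Cov(Tᵢ,Tⱼ) = Cov(Xᵢ,Xⱼ); the off-diagonal part of the true-score variance is the same as above.
True-score variance = [11.6²·0.70 + 12.4²·0.78 + 12.8²·0.76] + 221.242 = 338.643 + 221.242 = 559.885.
Reliability = 559.885 / 673.402 = 0.831.

0.831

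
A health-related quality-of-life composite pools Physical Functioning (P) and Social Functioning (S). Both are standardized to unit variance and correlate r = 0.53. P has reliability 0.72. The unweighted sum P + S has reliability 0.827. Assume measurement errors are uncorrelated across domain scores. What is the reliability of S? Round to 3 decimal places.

Var(P+S) = 2 + 2·0.53 = 3.060.
True-score variance = ρ_P + ρ_S + 2·0.53, so 0.827 = (0.72 + ρ_S + 1.06) / 3.060.
ρ_S = 0.827·3.060 − 0.72 − 1.06 = 0.751.

0.751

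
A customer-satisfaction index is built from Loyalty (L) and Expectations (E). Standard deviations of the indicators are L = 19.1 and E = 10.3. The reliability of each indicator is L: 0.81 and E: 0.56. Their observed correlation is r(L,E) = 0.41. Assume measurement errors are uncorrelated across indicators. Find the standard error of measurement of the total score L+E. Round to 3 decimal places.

Var(total) = 470.9 + 161.319 = 632.219.
True-score variance = 354.907 + 161.319 = 516.225, so reliability = 0.8165.
Error variance = 632.219 − 516.225 = 115.994; SEM = √115.994 = 10.770.

10.770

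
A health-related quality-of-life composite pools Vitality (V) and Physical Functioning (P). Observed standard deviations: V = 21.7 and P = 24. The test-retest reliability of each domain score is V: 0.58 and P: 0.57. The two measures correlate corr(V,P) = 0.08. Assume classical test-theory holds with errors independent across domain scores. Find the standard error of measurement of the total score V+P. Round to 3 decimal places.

Var(total) = 1046.89 + 83.328 = 1130.22.
True-score variance = 601.436 + 83.328 = 684.764, so reliability = 0.6059.
Error variance = 1130.22 − 684.764 = 445.454; SEM = √445.454 = 21.106.

21.106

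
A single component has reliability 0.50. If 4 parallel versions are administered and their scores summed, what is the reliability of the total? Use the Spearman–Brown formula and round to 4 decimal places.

ρ_k = kρ / (1 + (k−1)ρ) = 4·0.50 / (1 + 3·0.50) = 2.000 / 2.500 = 0.8000.

0.8000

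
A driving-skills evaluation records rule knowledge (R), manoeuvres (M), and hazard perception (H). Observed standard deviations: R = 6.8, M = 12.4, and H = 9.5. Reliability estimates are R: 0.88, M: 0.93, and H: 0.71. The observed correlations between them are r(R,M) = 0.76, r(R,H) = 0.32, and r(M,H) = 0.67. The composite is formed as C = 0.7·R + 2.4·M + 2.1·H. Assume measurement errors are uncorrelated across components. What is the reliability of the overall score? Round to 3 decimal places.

Var(C) = 0.7²·6.8² + 2.4²·12.4² + 2.1²·9.5² + 2·[1.68·6.8·12.4·0.76 + 1.47·6.8·9.5·0.32 + 5.04·12.4·9.5·0.67] = 1306.32 + 1071.67 = 2377.99.
Because errors are independent across components, Cov(Tᵢ,Tⱼ) = Cov(Xᵢ,Xⱼ); the off-diagonal part of the true-score variance is the same as above.
True-score variance = [0.7²·6.8²·0.88 + 2.4²·12.4²·0.93 + 2.1²·9.5²·0.71] + 1071.67 = 1126.18 + 1071.67 = 2197.85.
Reliability = 2197.85 / 2377.99 = 0.924.

0.924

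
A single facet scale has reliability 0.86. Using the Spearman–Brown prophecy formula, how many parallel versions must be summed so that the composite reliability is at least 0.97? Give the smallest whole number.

6

k ≥ ρ*(1−ρ₁)/(ρ₁(1−ρ*)) = 0.97·0.14 / (0.86·0.03) = 5.264.
Smallest integer k = 6.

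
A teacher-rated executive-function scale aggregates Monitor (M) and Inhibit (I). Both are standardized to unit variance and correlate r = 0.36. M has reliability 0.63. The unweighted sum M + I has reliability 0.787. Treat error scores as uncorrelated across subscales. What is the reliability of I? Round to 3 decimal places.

0.791

Var(M+I) = 2 + 2·0.36 = 2.720.
True-score variance = ρ_M + ρ_I + 2·0.36, so 0.787 = (0.63 + ρ_I + 0.72) / 2.720.
ρ_I = 0.787·2.720 − 0.63 − 0.72 = 0.791.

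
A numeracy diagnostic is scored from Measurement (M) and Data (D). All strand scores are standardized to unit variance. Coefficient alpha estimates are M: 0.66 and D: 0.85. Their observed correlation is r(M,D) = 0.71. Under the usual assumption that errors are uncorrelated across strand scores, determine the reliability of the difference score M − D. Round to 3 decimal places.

0.155

Var(M−D) = 1 + 1 − 2·0.71 = 2 − 1.42 = 0.58.
Because errors are independent across components, Cov(Tᵢ,Tⱼ) = Cov(Xᵢ,Xⱼ); the off-diagonal part of the true-score variance is the same as above.
True-score variance = [0.66 + 0.85] − 1.42 = 1.51 − 1.42 = 0.09.
Reliability = 0.09 / 0.58 = 0.155.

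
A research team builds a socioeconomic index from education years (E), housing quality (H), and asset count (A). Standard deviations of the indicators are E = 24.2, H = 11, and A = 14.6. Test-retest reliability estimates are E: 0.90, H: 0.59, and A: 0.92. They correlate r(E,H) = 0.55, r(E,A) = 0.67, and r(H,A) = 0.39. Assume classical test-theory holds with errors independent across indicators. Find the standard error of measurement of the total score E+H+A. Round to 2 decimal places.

11.19

Var(total) = 919.8 + 891.537 = 1811.34.
True-score variance = 794.573 + 891.537 = 1686.11, so reliability = 0.9309.
Error variance = 1811.34 − 1686.11 = 125.227; SEM = √125.227 = 11.19.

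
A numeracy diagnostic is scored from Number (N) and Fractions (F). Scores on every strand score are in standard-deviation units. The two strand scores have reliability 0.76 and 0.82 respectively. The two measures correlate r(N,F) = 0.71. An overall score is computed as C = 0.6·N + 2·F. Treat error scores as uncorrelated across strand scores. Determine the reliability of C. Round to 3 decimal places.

0.867

Var(C) = 0.6² + 2² + 2·[1.2·0.71] = 4.36 + 1.704 = 6.064.
Because errors are independent across components, Cov(Tᵢ,Tⱼ) = Cov(Xᵢ,Xⱼ); the off-diagonal part of the true-score variance is the same as above.
True-score variance = [0.6²·0.76 + 2²·0.82] + 1.704 = 3.5536 + 1.704 = 5.2576.
Reliability = 5.2576 / 6.064 = 0.867.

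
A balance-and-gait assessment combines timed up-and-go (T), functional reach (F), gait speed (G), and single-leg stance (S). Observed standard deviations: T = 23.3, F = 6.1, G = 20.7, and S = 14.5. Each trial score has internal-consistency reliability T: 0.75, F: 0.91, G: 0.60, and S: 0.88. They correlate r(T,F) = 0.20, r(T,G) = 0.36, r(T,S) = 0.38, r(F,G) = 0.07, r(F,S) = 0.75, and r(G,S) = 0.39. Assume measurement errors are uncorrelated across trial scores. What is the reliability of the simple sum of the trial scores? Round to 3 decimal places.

Var(T+F+G+S) = 23.3² + 6.1² + 20.7² + 14.5² + 2·[23.3·6.1·0.20 + 23.3·20.7·0.36 + 23.3·14.5·0.38 + 6.1·20.7·0.07 + 6.1·14.5·0.75 + 20.7·14.5·0.39] = 1218.84 + 1045.35 = 2264.19.
Because errors are independent across components, Cov(Tᵢ,Tⱼ) = Cov(Xᵢ,Xⱼ); the off-diagonal part of the true-score variance is the same as above.
True-score variance = [23.3²·0.75 + 6.1²·0.91 + 20.7²·0.60 + 14.5²·0.88] + 1045.35 = 883.143 + 1045.35 = 1928.49.
Reliability = 1928.49 / 2264.19 = 0.852.

0.852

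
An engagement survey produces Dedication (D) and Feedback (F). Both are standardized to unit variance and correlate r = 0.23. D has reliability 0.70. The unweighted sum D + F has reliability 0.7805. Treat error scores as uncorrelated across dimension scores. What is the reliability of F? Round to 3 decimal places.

0.760

Var(D+F) = 2 + 2·0.23 = 2.460.
True-score variance = ρ_D + ρ_F + 2·0.23, so 0.7805 = (0.70 + ρ_F + 0.46) / 2.460.
ρ_F = 0.7805·2.460 − 0.70 − 0.46 = 0.760.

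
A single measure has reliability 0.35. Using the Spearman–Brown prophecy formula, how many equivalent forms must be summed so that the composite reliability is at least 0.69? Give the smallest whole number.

5

k ≥ ρ*(1−ρ₁)/(ρ₁(1−ρ*)) = 0.69·0.65 / (0.35·0.31) = 4.134.
Smallest integer k = 5.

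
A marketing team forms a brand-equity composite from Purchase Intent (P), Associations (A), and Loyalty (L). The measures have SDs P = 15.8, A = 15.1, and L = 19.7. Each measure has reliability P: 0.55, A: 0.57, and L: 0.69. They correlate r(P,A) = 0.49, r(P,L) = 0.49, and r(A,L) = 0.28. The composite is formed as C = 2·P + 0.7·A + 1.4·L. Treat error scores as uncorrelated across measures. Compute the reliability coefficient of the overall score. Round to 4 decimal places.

Var(C) = 2²·15.8² + 0.7²·15.1² + 1.4²·19.7² + 2·[1.4·15.8·15.1·0.49 + 2.8·15.8·19.7·0.49 + 0.98·15.1·19.7·0.28] = 1870.94 + 1344.68 = 3215.62.
Because errors are independent across components, Cov(Tᵢ,Tⱼ) = Cov(Xᵢ,Xⱼ); the off-diagonal part of the true-score variance is the same as above.
True-score variance = [2²·15.8²·0.55 + 0.7²·15.1²·0.57 + 1.4²·19.7²·0.69] + 1344.68 = 1137.74 + 1344.68 = 2482.42.
Reliability = 2482.42 / 3215.62 = 0.7720.

0.7720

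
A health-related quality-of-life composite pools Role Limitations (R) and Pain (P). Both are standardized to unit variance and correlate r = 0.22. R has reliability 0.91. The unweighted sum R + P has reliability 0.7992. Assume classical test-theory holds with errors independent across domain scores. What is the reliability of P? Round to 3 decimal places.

0.600

Var(R+P) = 2 + 2·0.22 = 2.440.
True-score variance = ρ_R + ρ_P + 2·0.22, so 0.7992 = (0.91 + ρ_P + 0.44) / 2.440.
ρ_P = 0.7992·2.440 − 0.91 − 0.44 = 0.600.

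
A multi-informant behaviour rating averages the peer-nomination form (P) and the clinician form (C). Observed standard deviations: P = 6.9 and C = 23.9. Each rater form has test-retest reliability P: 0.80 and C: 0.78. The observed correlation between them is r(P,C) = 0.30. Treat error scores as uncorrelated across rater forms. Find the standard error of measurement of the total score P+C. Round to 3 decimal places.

11.627

Var(total) = 618.82 + 98.946 = 717.766.
True-score variance = 483.632 + 98.946 = 582.578, so reliability = 0.8117.
Error variance = 717.766 − 582.578 = 135.188; SEM = √135.188 = 11.627.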